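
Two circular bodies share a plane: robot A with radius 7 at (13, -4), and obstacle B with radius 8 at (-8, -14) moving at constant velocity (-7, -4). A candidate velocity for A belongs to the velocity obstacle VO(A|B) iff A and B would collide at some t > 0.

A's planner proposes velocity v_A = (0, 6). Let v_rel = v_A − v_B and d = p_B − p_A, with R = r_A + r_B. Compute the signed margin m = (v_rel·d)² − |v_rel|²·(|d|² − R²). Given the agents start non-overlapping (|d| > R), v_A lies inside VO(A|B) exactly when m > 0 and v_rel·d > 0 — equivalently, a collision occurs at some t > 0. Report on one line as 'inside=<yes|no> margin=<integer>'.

d = (-21, -10),  |d|² = 541;  R = 7+8 = 15,  c = 541−15² = 316
v_rel = (7, 10),  |v_rel|² = 149;  v_rel·d = (7)·(-21) + (10)·(-10) = -247
149·t² + 494·t + 316 = 0  ⇒  m = (-247)² − 149·316 = 13925
m = 13925 > 0,  v_rel·d = -247 < 0  ⇒  outside

inside=no margin=13925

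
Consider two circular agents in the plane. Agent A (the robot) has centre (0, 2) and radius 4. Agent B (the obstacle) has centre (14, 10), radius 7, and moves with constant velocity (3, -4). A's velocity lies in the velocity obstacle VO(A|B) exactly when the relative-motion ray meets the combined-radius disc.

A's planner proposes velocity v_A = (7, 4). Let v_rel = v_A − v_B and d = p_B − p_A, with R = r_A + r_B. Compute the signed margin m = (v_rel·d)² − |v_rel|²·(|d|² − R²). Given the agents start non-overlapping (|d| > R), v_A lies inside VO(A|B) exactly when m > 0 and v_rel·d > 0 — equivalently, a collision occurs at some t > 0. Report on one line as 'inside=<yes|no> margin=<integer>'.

d = (14, 8),  |d|² = 260;  R = 4+7 = 11,  c = 260−11² = 139
v_rel = (4, 8),  |v_rel|² = 80;  v_rel·d = (4)·(14) + (8)·(8) = 120
80·t² − 240·t + 139 = 0  ⇒  m = 120² − 80·139 = 3280
m = 3280 > 0,  v_rel·d = 120 > 0  ⇒  inside

inside=yes margin=3280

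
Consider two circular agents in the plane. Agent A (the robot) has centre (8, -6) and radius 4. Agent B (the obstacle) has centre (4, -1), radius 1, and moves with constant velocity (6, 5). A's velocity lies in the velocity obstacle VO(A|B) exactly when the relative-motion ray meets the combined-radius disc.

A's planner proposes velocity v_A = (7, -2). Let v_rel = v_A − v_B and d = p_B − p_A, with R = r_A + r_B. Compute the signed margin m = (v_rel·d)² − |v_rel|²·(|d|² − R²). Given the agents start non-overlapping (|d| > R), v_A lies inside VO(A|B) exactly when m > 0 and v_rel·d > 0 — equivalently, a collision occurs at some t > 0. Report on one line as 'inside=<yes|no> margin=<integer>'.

d = (-4, 5),  |d|² = 41;  R = 4+1 = 5,  c = 41−5² = 16
v_rel = (1, -7),  |v_rel|² = 50;  v_rel·d = (1)·(-4) + (-7)·(5) = -39
50·t² + 78·t + 16 = 0  ⇒  m = (-39)² − 50·16 = 721
m = 721 > 0,  v_rel·d = -39 < 0  ⇒  outside

inside=no margin=721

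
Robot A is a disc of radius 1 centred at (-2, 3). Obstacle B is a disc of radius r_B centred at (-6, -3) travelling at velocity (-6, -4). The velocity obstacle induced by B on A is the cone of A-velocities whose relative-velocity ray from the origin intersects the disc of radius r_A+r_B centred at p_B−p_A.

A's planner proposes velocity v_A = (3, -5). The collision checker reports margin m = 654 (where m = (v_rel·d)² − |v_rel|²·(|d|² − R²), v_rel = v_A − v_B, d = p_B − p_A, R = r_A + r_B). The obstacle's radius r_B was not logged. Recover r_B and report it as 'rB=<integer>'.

m = 654
d = (-4, -6);  v_rel = (9, -1),  |v_rel|² = 82
v_rel×d = (9)·(-6) − (-1)·(-4) = -58
since m = R²·82 − (-58)²:  R² = (3364 + 654) / 82 = 49
R = √49 = 7  ⇒  r_B = 7 − 1 = 6

rB=6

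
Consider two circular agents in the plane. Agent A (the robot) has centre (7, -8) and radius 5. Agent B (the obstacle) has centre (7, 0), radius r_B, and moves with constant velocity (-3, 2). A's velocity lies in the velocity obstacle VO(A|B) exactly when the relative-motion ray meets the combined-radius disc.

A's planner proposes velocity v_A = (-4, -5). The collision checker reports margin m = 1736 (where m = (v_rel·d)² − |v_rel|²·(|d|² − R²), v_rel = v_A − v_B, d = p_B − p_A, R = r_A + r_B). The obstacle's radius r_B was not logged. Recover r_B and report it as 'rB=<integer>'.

m = 1736
d = (0, 8);  v_rel = (-1, -7),  |v_rel|² = 50
v_rel×d = (-1)·(8) − (-7)·(0) = -8
since m = R²·50 − (-8)²:  R² = (64 + 1736) / 50 = 36
R = √36 = 6  ⇒  r_B = 6 − 5 = 1

rB=1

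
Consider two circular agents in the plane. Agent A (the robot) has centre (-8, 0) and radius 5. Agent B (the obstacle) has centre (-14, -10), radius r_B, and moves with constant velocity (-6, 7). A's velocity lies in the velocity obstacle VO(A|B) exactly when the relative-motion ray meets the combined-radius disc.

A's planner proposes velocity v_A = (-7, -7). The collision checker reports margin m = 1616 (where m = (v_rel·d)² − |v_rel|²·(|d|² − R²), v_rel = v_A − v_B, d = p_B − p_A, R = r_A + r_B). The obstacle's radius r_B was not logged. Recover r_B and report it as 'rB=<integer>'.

m = 1616
d = (-6, -10);  v_rel = (-1, -14),  |v_rel|² = 197
v_rel×d = (-1)·(-10) − (-14)·(-6) = -74
since m = R²·197 − (-74)²:  R² = (5476 + 1616) / 197 = 36
R = √36 = 6  ⇒  r_B = 6 − 5 = 1

rB=1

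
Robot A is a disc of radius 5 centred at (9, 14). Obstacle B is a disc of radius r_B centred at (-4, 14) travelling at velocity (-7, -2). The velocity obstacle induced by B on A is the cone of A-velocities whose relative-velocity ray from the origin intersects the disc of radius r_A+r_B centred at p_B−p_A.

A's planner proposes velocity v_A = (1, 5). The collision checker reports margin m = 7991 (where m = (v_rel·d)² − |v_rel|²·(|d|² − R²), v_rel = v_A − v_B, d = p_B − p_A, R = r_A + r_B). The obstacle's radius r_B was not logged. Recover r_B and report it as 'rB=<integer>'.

m = 7991
d = (-13, 0);  v_rel = (8, 7),  |v_rel|² = 113
v_rel×d = (8)·(0) − (7)·(-13) = 91
since m = R²·113 − 91²:  R² = (8281 + 7991) / 113 = 144
R = √144 = 12  ⇒  r_B = 12 − 5 = 7

rB=7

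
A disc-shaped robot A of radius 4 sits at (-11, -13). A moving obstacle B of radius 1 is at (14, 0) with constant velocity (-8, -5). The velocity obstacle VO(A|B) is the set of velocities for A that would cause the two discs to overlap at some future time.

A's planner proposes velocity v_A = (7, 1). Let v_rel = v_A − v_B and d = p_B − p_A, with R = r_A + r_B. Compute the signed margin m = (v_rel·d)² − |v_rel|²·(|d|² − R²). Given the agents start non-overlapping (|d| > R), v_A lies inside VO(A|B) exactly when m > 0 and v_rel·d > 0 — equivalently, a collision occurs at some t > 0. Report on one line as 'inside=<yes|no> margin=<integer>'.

d = (25, 13),  |d|² = 794;  R = 4+1 = 5,  c = 794−5² = 769
v_rel = (15, 6),  |v_rel|² = 261;  v_rel·d = (15)·(25) + (6)·(13) = 453
261·t² − 906·t + 769 = 0  ⇒  m = 453² − 261·769 = 4500
m = 4500 > 0,  v_rel·d = 453 > 0  ⇒  inside

inside=yes margin=4500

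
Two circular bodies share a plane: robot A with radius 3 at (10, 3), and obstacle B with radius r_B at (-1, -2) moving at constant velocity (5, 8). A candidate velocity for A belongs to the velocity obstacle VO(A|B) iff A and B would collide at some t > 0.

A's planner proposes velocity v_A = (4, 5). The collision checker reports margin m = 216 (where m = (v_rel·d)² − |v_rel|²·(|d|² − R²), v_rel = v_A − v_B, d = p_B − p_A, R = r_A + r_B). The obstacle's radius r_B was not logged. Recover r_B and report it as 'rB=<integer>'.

m = 216
d = (-11, -5);  v_rel = (-1, -3),  |v_rel|² = 10
v_rel×d = (-1)·(-5) − (-3)·(-11) = -28
since m = R²·10 − (-28)²:  R² = (784 + 216) / 10 = 100
R = √100 = 10  ⇒  r_B = 10 − 3 = 7

rB=7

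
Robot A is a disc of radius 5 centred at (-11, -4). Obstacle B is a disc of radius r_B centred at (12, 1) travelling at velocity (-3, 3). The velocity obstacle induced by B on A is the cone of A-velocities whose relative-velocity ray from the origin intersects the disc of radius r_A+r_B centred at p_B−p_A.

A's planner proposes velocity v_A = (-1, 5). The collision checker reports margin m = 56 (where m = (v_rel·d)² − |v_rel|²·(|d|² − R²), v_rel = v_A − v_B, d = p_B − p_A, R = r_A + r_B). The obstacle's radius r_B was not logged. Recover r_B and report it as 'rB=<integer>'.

m = 56
d = (23, 5);  v_rel = (2, 2),  |v_rel|² = 8
v_rel×d = (2)·(5) − (2)·(23) = -36
since m = R²·8 − (-36)²:  R² = (1296 + 56) / 8 = 169
R = √169 = 13  ⇒  r_B = 13 − 5 = 8

rB=8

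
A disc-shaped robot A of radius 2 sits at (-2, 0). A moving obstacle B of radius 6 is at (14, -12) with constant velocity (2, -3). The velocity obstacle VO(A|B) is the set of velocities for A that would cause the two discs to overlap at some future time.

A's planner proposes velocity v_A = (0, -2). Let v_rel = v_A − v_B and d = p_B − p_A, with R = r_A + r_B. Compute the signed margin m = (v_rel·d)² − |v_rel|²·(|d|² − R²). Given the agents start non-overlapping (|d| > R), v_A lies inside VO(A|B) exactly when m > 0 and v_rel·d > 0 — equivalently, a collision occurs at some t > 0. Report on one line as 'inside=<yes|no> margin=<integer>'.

d = (16, -12),  |d|² = 400;  R = 2+6 = 8,  c = 400−8² = 336
v_rel = (-2, 1),  |v_rel|² = 5;  v_rel·d = (-2)·(16) + (1)·(-12) = -44
5·t² + 88·t + 336 = 0  ⇒  m = (-44)² − 5·336 = 256
m = 256 > 0,  v_rel·d = -44 < 0  ⇒  outside

inside=no margin=256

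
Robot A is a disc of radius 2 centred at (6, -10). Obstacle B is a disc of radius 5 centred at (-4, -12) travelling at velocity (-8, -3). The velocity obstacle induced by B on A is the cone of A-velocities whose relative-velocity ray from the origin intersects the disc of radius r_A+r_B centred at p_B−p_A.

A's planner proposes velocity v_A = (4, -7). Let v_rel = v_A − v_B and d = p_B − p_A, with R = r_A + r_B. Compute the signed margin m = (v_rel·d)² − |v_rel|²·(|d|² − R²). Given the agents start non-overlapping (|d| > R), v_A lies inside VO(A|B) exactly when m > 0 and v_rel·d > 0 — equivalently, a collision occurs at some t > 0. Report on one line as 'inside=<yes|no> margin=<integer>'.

d = (-10, -2),  |d|² = 104;  R = 2+5 = 7,  c = 104−7² = 55
v_rel = (12, -4),  |v_rel|² = 160;  v_rel·d = (12)·(-10) + (-4)·(-2) = -112
160·t² + 224·t + 55 = 0  ⇒  m = (-112)² − 160·55 = 3744
m = 3744 > 0,  v_rel·d = -112 < 0  ⇒  outside

inside=no margin=3744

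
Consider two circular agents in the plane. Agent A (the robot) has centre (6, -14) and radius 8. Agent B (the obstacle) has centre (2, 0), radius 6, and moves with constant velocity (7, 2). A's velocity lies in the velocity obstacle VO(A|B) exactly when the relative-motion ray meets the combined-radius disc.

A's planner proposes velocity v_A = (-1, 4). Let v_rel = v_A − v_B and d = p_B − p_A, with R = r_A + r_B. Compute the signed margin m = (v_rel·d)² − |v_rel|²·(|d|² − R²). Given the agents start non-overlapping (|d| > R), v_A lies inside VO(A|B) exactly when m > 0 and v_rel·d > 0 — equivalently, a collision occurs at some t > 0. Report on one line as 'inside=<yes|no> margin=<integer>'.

d = (-4, 14),  |d|² = 212;  R = 8+6 = 14,  c = 212−14² = 16
v_rel = (-8, 2),  |v_rel|² = 68;  v_rel·d = (-8)·(-4) + (2)·(14) = 60
68·t² − 120·t + 16 = 0  ⇒  m = 60² − 68·16 = 2512
m = 2512 > 0,  v_rel·d = 60 > 0  ⇒  inside

inside=yes margin=2512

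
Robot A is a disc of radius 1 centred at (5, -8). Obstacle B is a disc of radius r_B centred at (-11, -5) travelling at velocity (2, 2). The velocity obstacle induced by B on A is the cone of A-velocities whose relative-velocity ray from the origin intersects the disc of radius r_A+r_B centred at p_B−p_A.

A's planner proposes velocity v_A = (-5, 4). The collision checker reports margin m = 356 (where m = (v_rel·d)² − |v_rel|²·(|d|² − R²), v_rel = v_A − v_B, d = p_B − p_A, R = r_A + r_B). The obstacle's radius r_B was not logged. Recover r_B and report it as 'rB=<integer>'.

m = 356
d = (-16, 3);  v_rel = (-7, 2),  |v_rel|² = 53
v_rel×d = (-7)·(3) − (2)·(-16) = 11
since m = R²·53 − 11²:  R² = (121 + 356) / 53 = 9
R = √9 = 3  ⇒  r_B = 3 − 1 = 2

rB=2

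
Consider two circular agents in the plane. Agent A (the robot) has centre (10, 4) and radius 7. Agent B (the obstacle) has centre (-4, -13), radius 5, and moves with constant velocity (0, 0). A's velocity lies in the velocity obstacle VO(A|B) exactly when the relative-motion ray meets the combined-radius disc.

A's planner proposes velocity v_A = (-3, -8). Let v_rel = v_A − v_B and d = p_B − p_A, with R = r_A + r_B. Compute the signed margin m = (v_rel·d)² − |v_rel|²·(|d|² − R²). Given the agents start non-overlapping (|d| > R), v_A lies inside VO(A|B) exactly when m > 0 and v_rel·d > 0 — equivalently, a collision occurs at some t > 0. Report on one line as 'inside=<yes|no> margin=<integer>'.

d = (-14, -17),  |d|² = 485;  R = 7+5 = 12,  c = 485−12² = 341
v_rel = (-3, -8),  |v_rel|² = 73;  v_rel·d = (-3)·(-14) + (-8)·(-17) = 178
73·t² − 356·t + 341 = 0  ⇒  m = 178² − 73·341 = 6791
m = 6791 > 0,  v_rel·d = 178 > 0  ⇒  inside

inside=yes margin=6791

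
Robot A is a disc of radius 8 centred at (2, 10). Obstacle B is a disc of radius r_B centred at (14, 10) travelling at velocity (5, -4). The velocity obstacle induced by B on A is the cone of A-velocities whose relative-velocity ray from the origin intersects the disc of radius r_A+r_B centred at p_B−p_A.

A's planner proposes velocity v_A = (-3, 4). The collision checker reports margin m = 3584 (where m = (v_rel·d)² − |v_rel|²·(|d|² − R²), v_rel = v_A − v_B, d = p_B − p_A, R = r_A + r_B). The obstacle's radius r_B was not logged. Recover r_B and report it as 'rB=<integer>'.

m = 3584
d = (12, 0);  v_rel = (-8, 8),  |v_rel|² = 128
v_rel×d = (-8)·(0) − (8)·(12) = -96
since m = R²·128 − (-96)²:  R² = (9216 + 3584) / 128 = 100
R = √100 = 10  ⇒  r_B = 10 − 8 = 2

rB=2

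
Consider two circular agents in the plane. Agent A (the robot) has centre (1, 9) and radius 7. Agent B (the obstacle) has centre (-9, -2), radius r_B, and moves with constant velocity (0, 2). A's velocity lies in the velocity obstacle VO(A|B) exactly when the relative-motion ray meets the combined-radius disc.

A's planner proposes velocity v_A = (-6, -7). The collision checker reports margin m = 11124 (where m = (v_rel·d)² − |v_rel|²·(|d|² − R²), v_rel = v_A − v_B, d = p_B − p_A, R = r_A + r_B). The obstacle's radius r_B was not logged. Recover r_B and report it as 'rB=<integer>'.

m = 11124
d = (-10, -11);  v_rel = (-6, -9),  |v_rel|² = 117
v_rel×d = (-6)·(-11) − (-9)·(-10) = -24
since m = R²·117 − (-24)²:  R² = (576 + 11124) / 117 = 100
R = √100 = 10  ⇒  r_B = 10 − 7 = 3

rB=3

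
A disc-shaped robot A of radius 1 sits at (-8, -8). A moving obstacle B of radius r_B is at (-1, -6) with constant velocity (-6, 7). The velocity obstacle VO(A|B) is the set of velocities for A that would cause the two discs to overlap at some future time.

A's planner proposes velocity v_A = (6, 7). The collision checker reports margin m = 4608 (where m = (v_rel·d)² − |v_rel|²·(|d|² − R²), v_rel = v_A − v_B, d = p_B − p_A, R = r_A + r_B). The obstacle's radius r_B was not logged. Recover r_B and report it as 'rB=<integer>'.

m = 4608
d = (7, 2);  v_rel = (12, 0),  |v_rel|² = 144
v_rel×d = (12)·(2) − (0)·(7) = 24
since m = R²·144 − 24²:  R² = (576 + 4608) / 144 = 36
R = √36 = 6  ⇒  r_B = 6 − 1 = 5

rB=5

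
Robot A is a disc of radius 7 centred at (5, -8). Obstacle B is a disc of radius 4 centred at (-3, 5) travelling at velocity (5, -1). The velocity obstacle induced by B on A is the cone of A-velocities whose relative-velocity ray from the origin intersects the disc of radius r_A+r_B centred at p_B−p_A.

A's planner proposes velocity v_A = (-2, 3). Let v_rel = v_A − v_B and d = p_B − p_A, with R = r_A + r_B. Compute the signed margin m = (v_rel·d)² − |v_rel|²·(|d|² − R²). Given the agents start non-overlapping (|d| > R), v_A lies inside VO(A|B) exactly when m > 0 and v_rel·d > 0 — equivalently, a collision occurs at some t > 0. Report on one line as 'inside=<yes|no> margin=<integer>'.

d = (-8, 13),  |d|² = 233;  R = 7+4 = 11,  c = 233−11² = 112
v_rel = (-7, 4),  |v_rel|² = 65;  v_rel·d = (-7)·(-8) + (4)·(13) = 108
65·t² − 216·t + 112 = 0  ⇒  m = 108² − 65·112 = 4384
m = 4384 > 0,  v_rel·d = 108 > 0  ⇒  inside

inside=yes margin=4384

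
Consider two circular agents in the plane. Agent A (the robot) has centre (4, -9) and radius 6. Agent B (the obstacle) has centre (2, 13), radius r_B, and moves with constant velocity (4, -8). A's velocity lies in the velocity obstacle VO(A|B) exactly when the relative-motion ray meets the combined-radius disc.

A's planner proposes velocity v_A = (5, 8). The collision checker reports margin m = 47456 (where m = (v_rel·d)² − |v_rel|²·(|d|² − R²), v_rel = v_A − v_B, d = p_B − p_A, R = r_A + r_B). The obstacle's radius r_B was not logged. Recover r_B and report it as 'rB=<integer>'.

m = 47456
d = (-2, 22);  v_rel = (1, 16),  |v_rel|² = 257
v_rel×d = (1)·(22) − (16)·(-2) = 54
since m = R²·257 − 54²:  R² = (2916 + 47456) / 257 = 196
R = √196 = 14  ⇒  r_B = 14 − 6 = 8

rB=8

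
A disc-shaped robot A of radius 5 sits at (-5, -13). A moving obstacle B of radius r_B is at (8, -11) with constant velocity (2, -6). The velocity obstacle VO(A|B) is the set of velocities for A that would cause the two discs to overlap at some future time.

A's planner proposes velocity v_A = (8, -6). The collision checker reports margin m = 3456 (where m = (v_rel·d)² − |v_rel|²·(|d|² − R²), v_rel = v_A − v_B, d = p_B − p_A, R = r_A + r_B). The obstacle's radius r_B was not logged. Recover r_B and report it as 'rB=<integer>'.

m = 3456
d = (13, 2);  v_rel = (6, 0),  |v_rel|² = 36
v_rel×d = (6)·(2) − (0)·(13) = 12
since m = R²·36 − 12²:  R² = (144 + 3456) / 36 = 100
R = √100 = 10  ⇒  r_B = 10 − 5 = 5

rB=5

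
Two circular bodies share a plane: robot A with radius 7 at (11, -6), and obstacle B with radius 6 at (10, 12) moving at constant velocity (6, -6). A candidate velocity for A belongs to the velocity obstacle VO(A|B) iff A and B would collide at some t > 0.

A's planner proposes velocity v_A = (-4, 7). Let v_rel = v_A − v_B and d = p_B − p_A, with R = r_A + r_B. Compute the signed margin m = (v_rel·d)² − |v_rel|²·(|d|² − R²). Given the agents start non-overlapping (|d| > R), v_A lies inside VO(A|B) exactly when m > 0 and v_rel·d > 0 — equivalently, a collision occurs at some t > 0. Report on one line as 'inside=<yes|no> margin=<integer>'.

d = (-1, 18),  |d|² = 325;  R = 7+6 = 13,  c = 325−13² = 156
v_rel = (-10, 13),  |v_rel|² = 269;  v_rel·d = (-10)·(-1) + (13)·(18) = 244
269·t² − 488·t + 156 = 0  ⇒  m = 244² − 269·156 = 17572
m = 17572 > 0,  v_rel·d = 244 > 0  ⇒  inside

inside=yes margin=17572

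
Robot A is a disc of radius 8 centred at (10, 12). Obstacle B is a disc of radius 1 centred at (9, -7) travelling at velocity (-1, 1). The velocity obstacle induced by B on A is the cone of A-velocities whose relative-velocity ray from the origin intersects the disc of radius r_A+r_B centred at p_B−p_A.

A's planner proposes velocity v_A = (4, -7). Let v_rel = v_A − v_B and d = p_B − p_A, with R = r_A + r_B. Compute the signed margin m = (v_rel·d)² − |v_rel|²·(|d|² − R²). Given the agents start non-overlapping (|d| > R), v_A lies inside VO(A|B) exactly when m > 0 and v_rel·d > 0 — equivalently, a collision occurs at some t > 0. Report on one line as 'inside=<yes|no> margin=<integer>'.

d = (-1, -19),  |d|² = 362;  R = 8+1 = 9,  c = 362−9² = 281
v_rel = (5, -8),  |v_rel|² = 89;  v_rel·d = (5)·(-1) + (-8)·(-19) = 147
89·t² − 294·t + 281 = 0  ⇒  m = 147² − 89·281 = -3400
m = -3400 < 0,  v_rel·d = 147 > 0  ⇒  outside

inside=no margin=-3400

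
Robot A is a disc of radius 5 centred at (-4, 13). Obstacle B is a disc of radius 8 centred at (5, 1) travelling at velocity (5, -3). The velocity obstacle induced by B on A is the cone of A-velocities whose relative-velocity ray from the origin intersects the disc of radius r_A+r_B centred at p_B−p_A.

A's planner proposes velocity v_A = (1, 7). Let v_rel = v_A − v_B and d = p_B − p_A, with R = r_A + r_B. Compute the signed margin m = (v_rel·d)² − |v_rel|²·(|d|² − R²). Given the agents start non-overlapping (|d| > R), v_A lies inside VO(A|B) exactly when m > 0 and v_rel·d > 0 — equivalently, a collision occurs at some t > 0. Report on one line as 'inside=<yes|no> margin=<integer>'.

d = (9, -12),  |d|² = 225;  R = 5+8 = 13,  c = 225−13² = 56
v_rel = (-4, 10),  |v_rel|² = 116;  v_rel·d = (-4)·(9) + (10)·(-12) = -156
116·t² + 312·t + 56 = 0  ⇒  m = (-156)² − 116·56 = 17840
m = 17840 > 0,  v_rel·d = -156 < 0  ⇒  outside

inside=no margin=17840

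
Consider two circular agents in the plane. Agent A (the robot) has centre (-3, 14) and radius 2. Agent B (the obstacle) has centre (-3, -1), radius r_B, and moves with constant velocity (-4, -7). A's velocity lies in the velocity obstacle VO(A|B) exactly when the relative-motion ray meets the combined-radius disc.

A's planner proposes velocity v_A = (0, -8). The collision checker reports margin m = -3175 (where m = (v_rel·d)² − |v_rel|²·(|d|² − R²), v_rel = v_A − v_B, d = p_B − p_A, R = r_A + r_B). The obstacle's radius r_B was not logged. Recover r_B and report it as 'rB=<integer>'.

m = -3175
d = (0, -15);  v_rel = (4, -1),  |v_rel|² = 17
v_rel×d = (4)·(-15) − (-1)·(0) = -60
since m = R²·17 − (-60)²:  R² = (3600 + -3175) / 17 = 25
R = √25 = 5  ⇒  r_B = 5 − 2 = 3

rB=3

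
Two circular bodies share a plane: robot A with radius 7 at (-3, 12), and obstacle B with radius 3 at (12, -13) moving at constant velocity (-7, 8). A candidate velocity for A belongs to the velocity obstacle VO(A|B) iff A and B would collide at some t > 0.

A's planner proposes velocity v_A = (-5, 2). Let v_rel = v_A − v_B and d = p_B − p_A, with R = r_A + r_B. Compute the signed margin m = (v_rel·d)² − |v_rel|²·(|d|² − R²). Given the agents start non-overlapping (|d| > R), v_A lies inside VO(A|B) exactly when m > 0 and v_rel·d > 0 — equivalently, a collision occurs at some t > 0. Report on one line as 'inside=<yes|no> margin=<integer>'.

d = (15, -25),  |d|² = 850;  R = 7+3 = 10,  c = 850−10² = 750
v_rel = (2, -6),  |v_rel|² = 40;  v_rel·d = (2)·(15) + (-6)·(-25) = 180
40·t² − 360·t + 750 = 0  ⇒  m = 180² − 40·750 = 2400
m = 2400 > 0,  v_rel·d = 180 > 0  ⇒  inside

inside=yes margin=2400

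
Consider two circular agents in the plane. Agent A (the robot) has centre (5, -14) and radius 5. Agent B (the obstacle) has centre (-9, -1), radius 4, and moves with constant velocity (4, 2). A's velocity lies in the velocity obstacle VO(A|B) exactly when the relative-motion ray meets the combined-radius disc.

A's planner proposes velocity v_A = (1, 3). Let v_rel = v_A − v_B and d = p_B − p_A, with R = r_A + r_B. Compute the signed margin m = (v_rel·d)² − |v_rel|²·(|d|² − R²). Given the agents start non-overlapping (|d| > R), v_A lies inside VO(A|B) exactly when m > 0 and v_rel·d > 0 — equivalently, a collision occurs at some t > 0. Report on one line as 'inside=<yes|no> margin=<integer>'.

d = (-14, 13),  |d|² = 365;  R = 5+4 = 9,  c = 365−9² = 284
v_rel = (-3, 1),  |v_rel|² = 10;  v_rel·d = (-3)·(-14) + (1)·(13) = 55
10·t² − 110·t + 284 = 0  ⇒  m = 55² − 10·284 = 185
m = 185 > 0,  v_rel·d = 55 > 0  ⇒  inside

inside=yes margin=185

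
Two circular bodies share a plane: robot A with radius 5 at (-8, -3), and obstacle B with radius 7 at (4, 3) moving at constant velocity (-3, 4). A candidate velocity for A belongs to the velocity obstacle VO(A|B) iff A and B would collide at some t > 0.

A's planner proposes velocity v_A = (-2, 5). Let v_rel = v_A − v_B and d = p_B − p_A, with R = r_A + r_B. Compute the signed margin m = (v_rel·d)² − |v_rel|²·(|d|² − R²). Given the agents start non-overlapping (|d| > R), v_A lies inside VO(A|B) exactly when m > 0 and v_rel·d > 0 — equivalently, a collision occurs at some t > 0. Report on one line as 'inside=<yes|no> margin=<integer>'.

d = (12, 6),  |d|² = 180;  R = 5+7 = 12,  c = 180−12² = 36
v_rel = (1, 1),  |v_rel|² = 2;  v_rel·d = (1)·(12) + (1)·(6) = 18
2·t² − 36·t + 36 = 0  ⇒  m = 18² − 2·36 = 252
m = 252 > 0,  v_rel·d = 18 > 0  ⇒  inside

inside=yes margin=252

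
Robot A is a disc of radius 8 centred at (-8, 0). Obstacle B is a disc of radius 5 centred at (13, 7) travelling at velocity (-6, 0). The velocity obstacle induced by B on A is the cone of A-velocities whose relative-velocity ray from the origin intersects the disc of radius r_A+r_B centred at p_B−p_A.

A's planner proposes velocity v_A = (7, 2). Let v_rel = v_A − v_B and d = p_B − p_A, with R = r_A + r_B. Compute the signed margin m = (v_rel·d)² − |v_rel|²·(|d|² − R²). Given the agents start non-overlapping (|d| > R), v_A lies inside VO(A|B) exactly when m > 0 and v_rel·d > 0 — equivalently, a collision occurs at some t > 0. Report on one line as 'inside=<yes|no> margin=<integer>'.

d = (21, 7),  |d|² = 490;  R = 8+5 = 13,  c = 490−13² = 321
v_rel = (13, 2),  |v_rel|² = 173;  v_rel·d = (13)·(21) + (2)·(7) = 287
173·t² − 574·t + 321 = 0  ⇒  m = 287² − 173·321 = 26836
m = 26836 > 0,  v_rel·d = 287 > 0  ⇒  inside

inside=yes margin=26836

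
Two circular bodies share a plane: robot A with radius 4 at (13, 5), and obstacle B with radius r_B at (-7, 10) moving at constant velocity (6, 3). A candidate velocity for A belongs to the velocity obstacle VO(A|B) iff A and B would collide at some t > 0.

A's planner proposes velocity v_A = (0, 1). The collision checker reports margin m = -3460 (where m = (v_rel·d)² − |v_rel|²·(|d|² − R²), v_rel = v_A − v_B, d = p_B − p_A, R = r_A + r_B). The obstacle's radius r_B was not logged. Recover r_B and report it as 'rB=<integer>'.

m = -3460
d = (-20, 5);  v_rel = (-6, -2),  |v_rel|² = 40
v_rel×d = (-6)·(5) − (-2)·(-20) = -70
since m = R²·40 − (-70)²:  R² = (4900 + -3460) / 40 = 36
R = √36 = 6  ⇒  r_B = 6 − 4 = 2

rB=2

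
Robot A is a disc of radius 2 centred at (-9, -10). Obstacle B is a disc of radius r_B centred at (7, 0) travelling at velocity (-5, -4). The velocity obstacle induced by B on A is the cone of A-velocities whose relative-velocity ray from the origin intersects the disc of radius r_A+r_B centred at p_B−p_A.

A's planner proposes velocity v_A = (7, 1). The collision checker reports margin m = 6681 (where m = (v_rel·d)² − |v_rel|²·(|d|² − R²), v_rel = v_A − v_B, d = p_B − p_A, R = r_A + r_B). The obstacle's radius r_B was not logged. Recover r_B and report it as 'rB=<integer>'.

m = 6681
d = (16, 10);  v_rel = (12, 5),  |v_rel|² = 169
v_rel×d = (12)·(10) − (5)·(16) = 40
since m = R²·169 − 40²:  R² = (1600 + 6681) / 169 = 49
R = √49 = 7  ⇒  r_B = 7 − 2 = 5

rB=5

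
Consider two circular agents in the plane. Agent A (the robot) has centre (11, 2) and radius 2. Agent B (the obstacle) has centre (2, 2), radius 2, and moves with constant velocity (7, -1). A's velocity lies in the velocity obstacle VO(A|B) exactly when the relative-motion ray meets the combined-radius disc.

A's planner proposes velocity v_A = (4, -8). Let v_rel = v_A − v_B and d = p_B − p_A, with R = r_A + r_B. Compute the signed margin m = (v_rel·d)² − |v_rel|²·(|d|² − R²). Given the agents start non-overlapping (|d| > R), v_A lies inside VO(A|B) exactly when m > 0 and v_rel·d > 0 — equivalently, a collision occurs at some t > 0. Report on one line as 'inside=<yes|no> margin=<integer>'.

d = (-9, 0),  |d|² = 81;  R = 2+2 = 4,  c = 81−4² = 65
v_rel = (-3, -7),  |v_rel|² = 58;  v_rel·d = (-3)·(-9) + (-7)·(0) = 27
58·t² − 54·t + 65 = 0  ⇒  m = 27² − 58·65 = -3041
m = -3041 < 0,  v_rel·d = 27 > 0  ⇒  outside

inside=no margin=-3041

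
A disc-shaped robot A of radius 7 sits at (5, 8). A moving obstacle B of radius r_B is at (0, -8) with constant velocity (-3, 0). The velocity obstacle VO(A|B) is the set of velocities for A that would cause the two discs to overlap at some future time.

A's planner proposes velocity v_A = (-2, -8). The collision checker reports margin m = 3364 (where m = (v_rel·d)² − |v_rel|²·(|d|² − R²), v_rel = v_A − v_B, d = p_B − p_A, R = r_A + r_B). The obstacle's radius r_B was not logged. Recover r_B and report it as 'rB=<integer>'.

m = 3364
d = (-5, -16);  v_rel = (1, -8),  |v_rel|² = 65
v_rel×d = (1)·(-16) − (-8)·(-5) = -56
since m = R²·65 − (-56)²:  R² = (3136 + 3364) / 65 = 100
R = √100 = 10  ⇒  r_B = 10 − 7 = 3

rB=3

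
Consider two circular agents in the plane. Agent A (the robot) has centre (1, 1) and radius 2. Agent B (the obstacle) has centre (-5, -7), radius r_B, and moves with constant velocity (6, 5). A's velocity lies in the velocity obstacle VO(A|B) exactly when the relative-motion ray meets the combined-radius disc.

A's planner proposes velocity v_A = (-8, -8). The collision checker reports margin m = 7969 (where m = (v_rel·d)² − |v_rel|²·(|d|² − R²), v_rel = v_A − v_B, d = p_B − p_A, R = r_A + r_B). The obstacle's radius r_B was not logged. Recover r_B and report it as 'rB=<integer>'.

m = 7969
d = (-6, -8);  v_rel = (-14, -13),  |v_rel|² = 365
v_rel×d = (-14)·(-8) − (-13)·(-6) = 34
since m = R²·365 − 34²:  R² = (1156 + 7969) / 365 = 25
R = √25 = 5  ⇒  r_B = 5 − 2 = 3

rB=3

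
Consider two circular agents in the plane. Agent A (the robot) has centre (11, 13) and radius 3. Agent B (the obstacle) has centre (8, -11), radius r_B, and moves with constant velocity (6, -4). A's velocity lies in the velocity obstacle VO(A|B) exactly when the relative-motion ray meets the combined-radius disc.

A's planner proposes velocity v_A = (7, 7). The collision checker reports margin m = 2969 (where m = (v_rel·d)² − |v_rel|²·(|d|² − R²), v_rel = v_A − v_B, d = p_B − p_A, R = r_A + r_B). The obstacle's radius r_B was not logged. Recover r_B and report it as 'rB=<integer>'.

m = 2969
d = (-3, -24);  v_rel = (1, 11),  |v_rel|² = 122
v_rel×d = (1)·(-24) − (11)·(-3) = 9
since m = R²·122 − 9²:  R² = (81 + 2969) / 122 = 25
R = √25 = 5  ⇒  r_B = 5 − 3 = 2

rB=2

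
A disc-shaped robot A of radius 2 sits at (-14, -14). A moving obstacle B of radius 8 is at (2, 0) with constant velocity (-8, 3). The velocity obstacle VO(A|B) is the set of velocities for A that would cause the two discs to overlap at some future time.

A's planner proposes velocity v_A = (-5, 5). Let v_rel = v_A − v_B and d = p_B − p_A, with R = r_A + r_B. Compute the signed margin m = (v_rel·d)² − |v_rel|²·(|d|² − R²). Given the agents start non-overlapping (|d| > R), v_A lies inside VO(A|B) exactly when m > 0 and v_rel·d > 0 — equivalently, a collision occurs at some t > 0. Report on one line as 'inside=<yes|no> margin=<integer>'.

d = (16, 14),  |d|² = 452;  R = 2+8 = 10,  c = 452−10² = 352
v_rel = (3, 2),  |v_rel|² = 13;  v_rel·d = (3)·(16) + (2)·(14) = 76
13·t² − 152·t + 352 = 0  ⇒  m = 76² − 13·352 = 1200
m = 1200 > 0,  v_rel·d = 76 > 0  ⇒  inside

inside=yes margin=1200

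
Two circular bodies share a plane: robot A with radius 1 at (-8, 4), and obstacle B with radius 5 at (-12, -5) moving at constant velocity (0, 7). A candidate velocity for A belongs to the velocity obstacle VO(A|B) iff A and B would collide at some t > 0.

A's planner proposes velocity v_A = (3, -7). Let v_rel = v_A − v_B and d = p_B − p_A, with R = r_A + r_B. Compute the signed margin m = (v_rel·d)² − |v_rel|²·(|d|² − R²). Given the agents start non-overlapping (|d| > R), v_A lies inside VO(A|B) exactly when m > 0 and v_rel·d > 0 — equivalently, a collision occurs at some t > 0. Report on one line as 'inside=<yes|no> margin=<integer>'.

d = (-4, -9),  |d|² = 97;  R = 1+5 = 6,  c = 97−6² = 61
v_rel = (3, -14),  |v_rel|² = 205;  v_rel·d = (3)·(-4) + (-14)·(-9) = 114
205·t² − 228·t + 61 = 0  ⇒  m = 114² − 205·61 = 491
m = 491 > 0,  v_rel·d = 114 > 0  ⇒  inside

inside=yes margin=491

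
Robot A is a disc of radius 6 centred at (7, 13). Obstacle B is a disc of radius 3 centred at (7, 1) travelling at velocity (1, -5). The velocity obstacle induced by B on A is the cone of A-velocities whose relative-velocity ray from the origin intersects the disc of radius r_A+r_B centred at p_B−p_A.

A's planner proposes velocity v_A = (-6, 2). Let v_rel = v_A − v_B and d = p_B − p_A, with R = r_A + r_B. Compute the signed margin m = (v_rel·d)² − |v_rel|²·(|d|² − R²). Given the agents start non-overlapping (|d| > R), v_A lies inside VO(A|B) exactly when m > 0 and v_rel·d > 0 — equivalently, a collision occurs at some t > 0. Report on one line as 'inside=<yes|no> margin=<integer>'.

d = (0, -12),  |d|² = 144;  R = 6+3 = 9,  c = 144−9² = 63
v_rel = (-7, 7),  |v_rel|² = 98;  v_rel·d = (-7)·(0) + (7)·(-12) = -84
98·t² + 168·t + 63 = 0  ⇒  m = (-84)² − 98·63 = 882
m = 882 > 0,  v_rel·d = -84 < 0  ⇒  outside

inside=no margin=882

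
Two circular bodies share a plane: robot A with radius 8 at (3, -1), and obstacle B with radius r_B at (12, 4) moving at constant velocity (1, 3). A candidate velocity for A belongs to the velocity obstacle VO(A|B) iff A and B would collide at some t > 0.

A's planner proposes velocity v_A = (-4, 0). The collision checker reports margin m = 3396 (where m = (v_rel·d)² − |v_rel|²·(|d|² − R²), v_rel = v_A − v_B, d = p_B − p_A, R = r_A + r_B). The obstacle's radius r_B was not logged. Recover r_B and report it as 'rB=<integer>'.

m = 3396
d = (9, 5);  v_rel = (-5, -3),  |v_rel|² = 34
v_rel×d = (-5)·(5) − (-3)·(9) = 2
since m = R²·34 − 2²:  R² = (4 + 3396) / 34 = 100
R = √100 = 10  ⇒  r_B = 10 − 8 = 2

rB=2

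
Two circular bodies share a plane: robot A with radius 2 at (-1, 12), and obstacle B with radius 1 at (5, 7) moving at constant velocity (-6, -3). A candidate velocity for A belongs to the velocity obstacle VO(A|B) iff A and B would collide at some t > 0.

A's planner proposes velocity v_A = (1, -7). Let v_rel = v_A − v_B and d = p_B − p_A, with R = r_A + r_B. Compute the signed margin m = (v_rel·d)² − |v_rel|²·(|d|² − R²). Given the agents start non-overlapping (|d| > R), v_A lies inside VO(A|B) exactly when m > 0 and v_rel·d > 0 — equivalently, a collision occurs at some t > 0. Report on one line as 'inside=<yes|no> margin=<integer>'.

d = (6, -5),  |d|² = 61;  R = 2+1 = 3,  c = 61−3² = 52
v_rel = (7, -4),  |v_rel|² = 65;  v_rel·d = (7)·(6) + (-4)·(-5) = 62
65·t² − 124·t + 52 = 0  ⇒  m = 62² − 65·52 = 464
m = 464 > 0,  v_rel·d = 62 > 0  ⇒  inside

inside=yes margin=464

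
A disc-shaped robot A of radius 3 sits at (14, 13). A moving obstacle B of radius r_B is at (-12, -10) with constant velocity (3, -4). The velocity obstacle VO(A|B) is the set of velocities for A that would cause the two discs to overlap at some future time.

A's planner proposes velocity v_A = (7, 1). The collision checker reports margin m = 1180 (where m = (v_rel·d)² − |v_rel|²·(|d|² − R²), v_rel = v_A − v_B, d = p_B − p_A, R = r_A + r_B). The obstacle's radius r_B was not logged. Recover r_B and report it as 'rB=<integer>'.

m = 1180
d = (-26, -23);  v_rel = (4, 5),  |v_rel|² = 41
v_rel×d = (4)·(-23) − (5)·(-26) = 38
since m = R²·41 − 38²:  R² = (1444 + 1180) / 41 = 64
R = √64 = 8  ⇒  r_B = 8 − 3 = 5

rB=5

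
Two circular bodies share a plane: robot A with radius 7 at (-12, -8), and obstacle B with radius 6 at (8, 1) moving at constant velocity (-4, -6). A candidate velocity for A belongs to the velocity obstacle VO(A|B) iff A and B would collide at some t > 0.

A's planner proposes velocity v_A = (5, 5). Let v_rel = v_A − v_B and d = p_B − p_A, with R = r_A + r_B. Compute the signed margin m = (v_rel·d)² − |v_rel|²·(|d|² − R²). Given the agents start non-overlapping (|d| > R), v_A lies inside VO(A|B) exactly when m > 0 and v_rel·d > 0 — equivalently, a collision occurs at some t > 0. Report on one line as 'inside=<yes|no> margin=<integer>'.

d = (20, 9),  |d|² = 481;  R = 7+6 = 13,  c = 481−13² = 312
v_rel = (9, 11),  |v_rel|² = 202;  v_rel·d = (9)·(20) + (11)·(9) = 279
202·t² − 558·t + 312 = 0  ⇒  m = 279² − 202·312 = 14817
m = 14817 > 0,  v_rel·d = 279 > 0  ⇒  inside

inside=yes margin=14817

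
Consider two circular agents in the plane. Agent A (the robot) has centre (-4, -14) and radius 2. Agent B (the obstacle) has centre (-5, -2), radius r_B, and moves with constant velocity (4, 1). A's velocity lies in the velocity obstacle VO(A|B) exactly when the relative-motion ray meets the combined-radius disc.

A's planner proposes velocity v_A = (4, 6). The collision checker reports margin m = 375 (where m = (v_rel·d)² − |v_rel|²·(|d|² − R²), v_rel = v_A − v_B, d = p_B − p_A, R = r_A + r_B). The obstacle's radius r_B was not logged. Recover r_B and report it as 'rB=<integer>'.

m = 375
d = (-1, 12);  v_rel = (0, 5),  |v_rel|² = 25
v_rel×d = (0)·(12) − (5)·(-1) = 5
since m = R²·25 − 5²:  R² = (25 + 375) / 25 = 16
R = √16 = 4  ⇒  r_B = 4 − 2 = 2

rB=2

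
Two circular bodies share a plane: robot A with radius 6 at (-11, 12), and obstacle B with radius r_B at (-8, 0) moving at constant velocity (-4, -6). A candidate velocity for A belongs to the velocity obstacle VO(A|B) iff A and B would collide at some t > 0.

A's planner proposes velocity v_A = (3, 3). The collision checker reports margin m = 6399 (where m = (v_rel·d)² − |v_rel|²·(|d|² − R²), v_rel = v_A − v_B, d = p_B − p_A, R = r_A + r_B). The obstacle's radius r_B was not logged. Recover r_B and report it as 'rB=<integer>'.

m = 6399
d = (3, -12);  v_rel = (7, 9),  |v_rel|² = 130
v_rel×d = (7)·(-12) − (9)·(3) = -111
since m = R²·130 − (-111)²:  R² = (12321 + 6399) / 130 = 144
R = √144 = 12  ⇒  r_B = 12 − 6 = 6

rB=6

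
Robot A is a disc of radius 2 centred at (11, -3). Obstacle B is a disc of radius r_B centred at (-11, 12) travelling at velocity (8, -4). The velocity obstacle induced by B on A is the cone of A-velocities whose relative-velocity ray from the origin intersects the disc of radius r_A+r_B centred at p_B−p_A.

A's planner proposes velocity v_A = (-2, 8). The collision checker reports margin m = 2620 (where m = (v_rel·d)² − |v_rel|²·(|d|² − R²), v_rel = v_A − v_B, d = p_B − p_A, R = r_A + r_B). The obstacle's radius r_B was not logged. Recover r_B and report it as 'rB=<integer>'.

m = 2620
d = (-22, 15);  v_rel = (-10, 12),  |v_rel|² = 244
v_rel×d = (-10)·(15) − (12)·(-22) = 114
since m = R²·244 − 114²:  R² = (12996 + 2620) / 244 = 64
R = √64 = 8  ⇒  r_B = 8 − 2 = 6

rB=6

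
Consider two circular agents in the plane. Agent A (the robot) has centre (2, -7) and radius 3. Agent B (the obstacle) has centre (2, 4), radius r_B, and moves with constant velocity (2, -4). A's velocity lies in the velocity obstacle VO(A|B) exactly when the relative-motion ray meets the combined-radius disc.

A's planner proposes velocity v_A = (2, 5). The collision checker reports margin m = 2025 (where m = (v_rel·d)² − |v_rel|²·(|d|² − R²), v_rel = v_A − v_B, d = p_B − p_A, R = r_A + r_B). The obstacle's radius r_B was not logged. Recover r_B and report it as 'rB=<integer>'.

m = 2025
d = (0, 11);  v_rel = (0, 9),  |v_rel|² = 81
v_rel×d = (0)·(11) − (9)·(0) = 0
since m = R²·81 − 0²:  R² = (0 + 2025) / 81 = 25
R = √25 = 5  ⇒  r_B = 5 − 3 = 2

rB=2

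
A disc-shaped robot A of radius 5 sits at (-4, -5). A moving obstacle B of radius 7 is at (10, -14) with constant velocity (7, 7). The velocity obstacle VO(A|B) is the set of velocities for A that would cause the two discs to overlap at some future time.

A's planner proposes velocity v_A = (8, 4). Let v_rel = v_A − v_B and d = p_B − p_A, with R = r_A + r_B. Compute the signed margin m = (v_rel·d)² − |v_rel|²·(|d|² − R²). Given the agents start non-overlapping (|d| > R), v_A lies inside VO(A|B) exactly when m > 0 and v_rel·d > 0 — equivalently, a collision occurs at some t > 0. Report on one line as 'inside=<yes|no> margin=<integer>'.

d = (14, -9),  |d|² = 277;  R = 5+7 = 12,  c = 277−12² = 133
v_rel = (1, -3),  |v_rel|² = 10;  v_rel·d = (1)·(14) + (-3)·(-9) = 41
10·t² − 82·t + 133 = 0  ⇒  m = 41² − 10·133 = 351
m = 351 > 0,  v_rel·d = 41 > 0  ⇒  inside

inside=yes margin=351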